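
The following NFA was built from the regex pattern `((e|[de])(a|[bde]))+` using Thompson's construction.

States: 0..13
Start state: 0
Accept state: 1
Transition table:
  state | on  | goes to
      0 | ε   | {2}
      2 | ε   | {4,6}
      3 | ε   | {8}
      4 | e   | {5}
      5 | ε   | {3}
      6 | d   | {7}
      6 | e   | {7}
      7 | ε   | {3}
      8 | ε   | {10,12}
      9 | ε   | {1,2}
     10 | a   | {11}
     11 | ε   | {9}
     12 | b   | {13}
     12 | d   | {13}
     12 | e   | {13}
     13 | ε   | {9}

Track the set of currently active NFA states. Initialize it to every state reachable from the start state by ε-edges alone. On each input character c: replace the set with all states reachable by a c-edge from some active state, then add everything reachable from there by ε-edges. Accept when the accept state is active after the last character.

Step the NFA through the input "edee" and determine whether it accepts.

S₀ = ε-closure({0}) = {0,2,4,6}
'e' @ 1: {3,5,7,8,10,12}
'd' @ 2: {1,2,4,6,9,13}  (accept∈set)
'e' @ 3: {3,5,7,8,10,12}
'e' @ 4: {1,2,4,6,9,13}  (accept∈set)
final: {1,2,4,6,9,13}; accept 1 in set

Answer: ACCEPT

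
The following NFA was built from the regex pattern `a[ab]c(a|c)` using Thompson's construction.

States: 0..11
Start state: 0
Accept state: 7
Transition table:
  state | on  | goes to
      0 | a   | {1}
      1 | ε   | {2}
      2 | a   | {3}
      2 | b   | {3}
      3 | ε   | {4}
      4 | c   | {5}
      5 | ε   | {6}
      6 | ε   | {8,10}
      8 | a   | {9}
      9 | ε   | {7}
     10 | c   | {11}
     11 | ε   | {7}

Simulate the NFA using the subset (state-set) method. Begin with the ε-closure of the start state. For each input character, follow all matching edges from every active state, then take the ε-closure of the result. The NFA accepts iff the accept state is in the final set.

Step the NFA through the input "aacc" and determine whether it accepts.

start: ε-closure({0}) = {0}
'a' @ 1: {1,2}
'a' @ 2: {3,4}
'c' @ 3: {5,6,8,10}
'c' @ 4: {7,11}  (accept∈set)
end set {7,11} — state 7 in

Answer: ACCEPT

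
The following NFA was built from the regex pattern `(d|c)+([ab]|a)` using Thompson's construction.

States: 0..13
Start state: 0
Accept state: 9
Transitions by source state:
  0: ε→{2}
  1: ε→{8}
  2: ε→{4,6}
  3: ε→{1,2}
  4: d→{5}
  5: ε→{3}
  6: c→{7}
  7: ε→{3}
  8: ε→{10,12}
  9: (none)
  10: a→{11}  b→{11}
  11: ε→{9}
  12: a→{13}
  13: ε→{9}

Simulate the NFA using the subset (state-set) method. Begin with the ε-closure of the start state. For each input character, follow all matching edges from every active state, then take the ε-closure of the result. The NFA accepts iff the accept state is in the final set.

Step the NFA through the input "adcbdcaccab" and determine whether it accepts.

Answer: REJECT

Steps:
start: ε-closure({0}) = {0,2,4,6}
'a' @ 1: {}  — state set empty
rest 'dcbdcaccab' ignored (set empty)
after full input: {}  (accept=9 not in)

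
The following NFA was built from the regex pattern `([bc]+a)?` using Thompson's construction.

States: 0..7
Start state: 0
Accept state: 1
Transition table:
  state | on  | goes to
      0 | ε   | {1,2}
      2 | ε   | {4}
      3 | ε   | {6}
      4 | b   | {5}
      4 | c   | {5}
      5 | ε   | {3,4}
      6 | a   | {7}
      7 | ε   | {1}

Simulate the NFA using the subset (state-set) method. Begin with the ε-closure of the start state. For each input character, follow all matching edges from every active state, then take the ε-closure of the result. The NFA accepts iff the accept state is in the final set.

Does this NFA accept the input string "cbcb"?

Answer: REJECT

Derivation:
start: ε-closure({0}) = {0,1,2,4}
'c' @ 1: {3,4,5,6}
'b' @ 2: {3,4,5,6}
'c' @ 3: {3,4,5,6}
'b' @ 4: {3,4,5,6}
end set {3,4,5,6} — state 1 not in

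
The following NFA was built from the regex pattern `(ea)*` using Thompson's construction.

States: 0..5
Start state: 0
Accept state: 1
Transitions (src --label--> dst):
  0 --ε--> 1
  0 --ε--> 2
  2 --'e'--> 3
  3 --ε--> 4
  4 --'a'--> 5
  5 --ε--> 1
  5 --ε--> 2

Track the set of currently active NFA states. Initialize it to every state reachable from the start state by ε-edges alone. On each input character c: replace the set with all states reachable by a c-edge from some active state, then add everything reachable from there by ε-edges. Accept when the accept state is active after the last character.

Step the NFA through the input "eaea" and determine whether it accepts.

Answer: ACCEPT

Steps:
start: ε-closure({0}) = {0,1,2}
'e' @ 1: {3,4}
'a' @ 2: {1,2,5}  (accept∈set)
'e' @ 3: {3,4}
'a' @ 4: {1,2,5}  (accept∈set)
end set {1,2,5} — state 1 in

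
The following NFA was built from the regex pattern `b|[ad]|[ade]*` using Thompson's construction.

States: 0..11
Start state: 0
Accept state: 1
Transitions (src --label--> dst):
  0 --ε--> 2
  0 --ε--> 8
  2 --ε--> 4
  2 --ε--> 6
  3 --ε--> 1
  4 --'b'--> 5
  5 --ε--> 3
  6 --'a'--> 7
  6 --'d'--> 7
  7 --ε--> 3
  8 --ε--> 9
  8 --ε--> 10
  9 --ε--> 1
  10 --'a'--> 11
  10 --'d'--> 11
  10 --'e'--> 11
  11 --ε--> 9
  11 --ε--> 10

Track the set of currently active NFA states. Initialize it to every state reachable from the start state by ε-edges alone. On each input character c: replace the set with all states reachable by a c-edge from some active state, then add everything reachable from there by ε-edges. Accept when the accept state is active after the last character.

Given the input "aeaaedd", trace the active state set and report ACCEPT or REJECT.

Answer: ACCEPT

Steps:
initial (ε-close {0}): {0,1,2,4,6,8,9,10}
'a' @ 1: {1,3,7,9,10,11}  [accepting]
'e' @ 2: {1,9,10,11}  [accepting]
'a' @ 3: {1,9,10,11}  [accepting]
'a' @ 4: {1,9,10,11}  [accepting]
'e' @ 5: {1,9,10,11}  [accepting]
'd' @ 6: {1,9,10,11}  [accepting]
'd' @ 7: {1,9,10,11}  [accepting]
after full input: {1,9,10,11}  (accept=1 in)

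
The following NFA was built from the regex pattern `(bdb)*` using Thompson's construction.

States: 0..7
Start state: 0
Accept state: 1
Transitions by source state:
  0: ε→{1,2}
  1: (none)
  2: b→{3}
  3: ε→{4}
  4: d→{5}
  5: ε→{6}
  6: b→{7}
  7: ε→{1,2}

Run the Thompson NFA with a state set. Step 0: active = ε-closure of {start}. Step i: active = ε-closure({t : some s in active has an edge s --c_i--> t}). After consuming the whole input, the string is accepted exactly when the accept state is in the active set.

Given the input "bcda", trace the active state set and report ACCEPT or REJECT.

Answer: REJECT

Steps:
start: ε-closure({0}) = {0,1,2}
'b' @ 1: {3,4}
'c' @ 2: {}  — dead — no transitions
rest 'da' ignored (set empty)
final: {}; accept 1 not in set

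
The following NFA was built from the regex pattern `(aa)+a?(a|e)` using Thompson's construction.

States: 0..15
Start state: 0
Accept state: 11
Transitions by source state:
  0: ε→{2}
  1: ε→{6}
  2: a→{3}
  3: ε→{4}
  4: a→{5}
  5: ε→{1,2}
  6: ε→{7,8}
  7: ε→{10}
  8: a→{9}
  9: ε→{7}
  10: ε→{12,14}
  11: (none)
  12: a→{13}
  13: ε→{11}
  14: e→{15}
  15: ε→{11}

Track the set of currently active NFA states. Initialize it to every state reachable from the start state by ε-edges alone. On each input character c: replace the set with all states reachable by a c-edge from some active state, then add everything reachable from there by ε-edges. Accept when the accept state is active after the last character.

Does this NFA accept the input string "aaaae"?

Answer: ACCEPT

Steps:
S₀ = ε-closure({0}) = {0,2}
'a' @ 1: {3,4}
'a' @ 2: {1,2,5,6,7,8,10,12,14}
'a' @ 3: {3,4,7,9,10,11,12,13,14}  ✓accept
'a' @ 4: {1,2,5,6,7,8,10,11,12,13,14}  ✓accept
'e' @ 5: {11,15}  ✓accept
after full input: {11,15}  (accept=11 in)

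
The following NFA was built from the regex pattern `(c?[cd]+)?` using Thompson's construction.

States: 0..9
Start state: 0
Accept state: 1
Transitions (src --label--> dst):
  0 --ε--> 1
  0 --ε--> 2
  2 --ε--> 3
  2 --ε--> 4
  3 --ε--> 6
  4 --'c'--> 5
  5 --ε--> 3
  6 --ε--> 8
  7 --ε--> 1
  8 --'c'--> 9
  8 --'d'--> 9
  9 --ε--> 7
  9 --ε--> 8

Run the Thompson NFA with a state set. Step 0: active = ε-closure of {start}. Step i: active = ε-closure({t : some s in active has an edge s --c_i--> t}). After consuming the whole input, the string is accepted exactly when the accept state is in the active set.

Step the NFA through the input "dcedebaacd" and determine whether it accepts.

Answer: REJECT

Trace:
S₀ = ε-closure({0}) = {0,1,2,3,4,6,8}
'd' @ 1: {1,7,8,9}  [accepting]
'c' @ 2: {1,7,8,9}  [accepting]
'e' @ 3: {}  — dead — no transitions
rest 'debaacd' ignored (set empty)
final: {}; accept 1 not in set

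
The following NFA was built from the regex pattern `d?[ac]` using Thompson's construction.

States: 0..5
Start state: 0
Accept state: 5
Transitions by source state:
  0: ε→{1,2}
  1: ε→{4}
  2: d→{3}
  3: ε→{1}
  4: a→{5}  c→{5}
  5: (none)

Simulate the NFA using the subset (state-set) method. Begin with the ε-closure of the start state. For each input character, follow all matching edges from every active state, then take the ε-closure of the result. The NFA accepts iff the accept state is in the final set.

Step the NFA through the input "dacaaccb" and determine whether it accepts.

Answer: REJECT

Derivation:
start: ε-closure({0}) = {0,1,2,4}
'd' @ 1: {1,3,4}
'a' @ 2: {5}  [accepting]
'c' @ 3: {}  — no active states
rest 'aaccb' ignored (set empty)
final: {}; accept 5 not in set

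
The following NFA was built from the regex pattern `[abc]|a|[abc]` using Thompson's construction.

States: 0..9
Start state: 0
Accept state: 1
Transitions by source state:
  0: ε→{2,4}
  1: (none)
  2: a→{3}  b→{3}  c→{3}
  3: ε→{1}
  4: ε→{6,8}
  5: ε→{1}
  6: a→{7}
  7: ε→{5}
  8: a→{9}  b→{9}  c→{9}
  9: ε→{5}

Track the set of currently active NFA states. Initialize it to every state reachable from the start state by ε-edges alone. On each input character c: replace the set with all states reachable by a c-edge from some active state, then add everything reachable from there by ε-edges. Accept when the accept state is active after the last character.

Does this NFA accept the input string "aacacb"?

start: ε-closure({0}) = {0,2,4,6,8}
'a' @ 1: {1,3,5,7,9}  (accept∈set)
'a' @ 2: {}  — dead — no transitions
rest 'cacb' ignored (set empty)
after full input: {}  (accept=1 not in)

Answer: REJECT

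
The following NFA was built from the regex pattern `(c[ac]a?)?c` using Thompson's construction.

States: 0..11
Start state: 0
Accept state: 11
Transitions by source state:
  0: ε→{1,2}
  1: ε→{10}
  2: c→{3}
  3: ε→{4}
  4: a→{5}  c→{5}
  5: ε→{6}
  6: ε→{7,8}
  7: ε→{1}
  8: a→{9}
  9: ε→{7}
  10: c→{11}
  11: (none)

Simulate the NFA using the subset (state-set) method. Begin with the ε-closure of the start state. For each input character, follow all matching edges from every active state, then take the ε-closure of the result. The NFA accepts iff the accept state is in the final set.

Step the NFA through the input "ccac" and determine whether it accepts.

S₀ = ε-closure({0}) = {0,1,2,10}
'c' @ 1: {3,4,11}  ✓accept
'c' @ 2: {1,5,6,7,8,10}
'a' @ 3: {1,7,9,10}
'c' @ 4: {11}  ✓accept
after full input: {11}  (accept=11 in)

Answer: ACCEPT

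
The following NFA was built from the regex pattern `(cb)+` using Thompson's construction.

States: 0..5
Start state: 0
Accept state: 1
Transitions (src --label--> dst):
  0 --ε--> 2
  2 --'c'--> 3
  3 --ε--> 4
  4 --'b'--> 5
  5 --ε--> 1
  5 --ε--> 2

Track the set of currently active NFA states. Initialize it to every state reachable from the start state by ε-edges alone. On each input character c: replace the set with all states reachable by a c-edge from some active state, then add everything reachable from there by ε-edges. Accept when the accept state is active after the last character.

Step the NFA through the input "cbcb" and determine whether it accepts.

Answer: ACCEPT

Derivation:
S₀ = ε-closure({0}) = {0,2}
'c' @ 1: {3,4}
'b' @ 2: {1,2,5}  [accepting]
'c' @ 3: {3,4}
'b' @ 4: {1,2,5}  [accepting]
after full input: {1,2,5}  (accept=1 in)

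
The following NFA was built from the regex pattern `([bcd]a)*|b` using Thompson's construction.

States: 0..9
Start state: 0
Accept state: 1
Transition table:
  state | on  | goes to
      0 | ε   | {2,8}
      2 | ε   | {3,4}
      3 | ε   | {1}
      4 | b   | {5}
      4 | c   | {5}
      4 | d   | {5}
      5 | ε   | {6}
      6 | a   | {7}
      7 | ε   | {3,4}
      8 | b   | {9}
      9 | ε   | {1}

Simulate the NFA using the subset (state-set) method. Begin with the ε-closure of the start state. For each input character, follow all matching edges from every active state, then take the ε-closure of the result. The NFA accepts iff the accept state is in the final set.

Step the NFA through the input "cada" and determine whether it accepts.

initial (ε-close {0}): {0,1,2,3,4,8}
'c' @ 1: {5,6}
'a' @ 2: {1,3,4,7}  (accept∈set)
'd' @ 3: {5,6}
'a' @ 4: {1,3,4,7}  (accept∈set)
after full input: {1,3,4,7}  (accept=1 in)

Answer: ACCEPT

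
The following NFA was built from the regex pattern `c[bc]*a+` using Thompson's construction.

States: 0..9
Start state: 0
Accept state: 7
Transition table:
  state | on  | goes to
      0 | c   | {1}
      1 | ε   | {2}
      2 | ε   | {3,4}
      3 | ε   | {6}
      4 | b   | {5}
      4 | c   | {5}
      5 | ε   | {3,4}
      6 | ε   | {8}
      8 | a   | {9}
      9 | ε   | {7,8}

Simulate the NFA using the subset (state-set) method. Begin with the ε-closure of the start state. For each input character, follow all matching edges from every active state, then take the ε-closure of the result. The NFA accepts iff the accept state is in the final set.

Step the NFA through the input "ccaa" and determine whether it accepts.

initial (ε-close {0}): {0}
'c' @ 1: {1,2,3,4,6,8}
'c' @ 2: {3,4,5,6,8}
'a' @ 3: {7,8,9}  [accepting]
'a' @ 4: {7,8,9}  [accepting]
final: {7,8,9}; accept 7 in set

Answer: ACCEPT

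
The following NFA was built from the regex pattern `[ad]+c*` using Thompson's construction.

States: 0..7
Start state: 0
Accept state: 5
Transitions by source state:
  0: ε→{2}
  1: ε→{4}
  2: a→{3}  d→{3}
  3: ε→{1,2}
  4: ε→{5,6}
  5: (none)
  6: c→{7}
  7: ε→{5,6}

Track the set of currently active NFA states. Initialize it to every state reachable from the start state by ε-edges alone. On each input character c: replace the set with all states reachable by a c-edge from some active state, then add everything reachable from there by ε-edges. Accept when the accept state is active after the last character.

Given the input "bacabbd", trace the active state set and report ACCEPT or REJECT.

initial (ε-close {0}): {0,2}
'b' @ 1: {}  — dead — no transitions
rest 'acabbd' ignored (set empty)
final: {}; accept 5 not in set

Answer: REJECT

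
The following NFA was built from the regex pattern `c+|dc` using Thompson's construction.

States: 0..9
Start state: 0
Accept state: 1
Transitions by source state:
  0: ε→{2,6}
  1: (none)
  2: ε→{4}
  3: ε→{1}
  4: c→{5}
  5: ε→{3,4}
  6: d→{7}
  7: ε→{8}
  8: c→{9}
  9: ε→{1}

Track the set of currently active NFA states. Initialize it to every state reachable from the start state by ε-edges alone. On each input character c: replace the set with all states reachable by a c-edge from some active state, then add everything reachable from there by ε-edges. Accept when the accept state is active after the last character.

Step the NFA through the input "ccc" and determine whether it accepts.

Answer: ACCEPT

Derivation:
S₀ = ε-closure({0}) = {0,2,4,6}
'c' @ 1: {1,3,4,5}  (accept∈set)
'c' @ 2: {1,3,4,5}  (accept∈set)
'c' @ 3: {1,3,4,5}  (accept∈set)
after full input: {1,3,4,5}  (accept=1 in)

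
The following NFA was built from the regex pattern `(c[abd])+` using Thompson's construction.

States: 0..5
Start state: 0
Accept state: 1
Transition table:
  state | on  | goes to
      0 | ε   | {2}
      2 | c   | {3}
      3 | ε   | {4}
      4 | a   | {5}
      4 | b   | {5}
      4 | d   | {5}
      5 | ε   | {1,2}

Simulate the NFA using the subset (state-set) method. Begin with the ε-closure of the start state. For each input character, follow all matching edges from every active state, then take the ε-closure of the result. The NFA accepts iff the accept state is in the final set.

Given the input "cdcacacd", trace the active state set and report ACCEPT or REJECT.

Answer: ACCEPT

Steps:
start: ε-closure({0}) = {0,2}
'c' @ 1: {3,4}
'd' @ 2: {1,2,5}  [accepting]
'c' @ 3: {3,4}
'a' @ 4: {1,2,5}  [accepting]
'c' @ 5: {3,4}
'a' @ 6: {1,2,5}  [accepting]
'c' @ 7: {3,4}
'd' @ 8: {1,2,5}  [accepting]
final: {1,2,5}; accept 1 in set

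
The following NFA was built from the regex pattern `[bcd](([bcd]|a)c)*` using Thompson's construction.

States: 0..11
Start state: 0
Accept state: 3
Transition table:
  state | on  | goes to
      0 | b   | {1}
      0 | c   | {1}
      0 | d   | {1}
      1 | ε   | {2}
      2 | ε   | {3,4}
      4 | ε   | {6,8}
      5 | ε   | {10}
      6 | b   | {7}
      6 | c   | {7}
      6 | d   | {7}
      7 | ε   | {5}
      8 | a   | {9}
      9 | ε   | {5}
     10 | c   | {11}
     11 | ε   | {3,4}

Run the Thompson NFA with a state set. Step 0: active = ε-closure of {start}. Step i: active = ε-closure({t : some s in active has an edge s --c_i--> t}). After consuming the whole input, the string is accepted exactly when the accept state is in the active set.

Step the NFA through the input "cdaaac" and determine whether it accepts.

Answer: REJECT

Steps:
S₀ = ε-closure({0}) = {0}
'c' @ 1: {1,2,3,4,6,8}  ✓accept
'd' @ 2: {5,7,10}
'a' @ 3: {}  — no active states
rest 'aac' ignored (set empty)
end set {} — state 3 not in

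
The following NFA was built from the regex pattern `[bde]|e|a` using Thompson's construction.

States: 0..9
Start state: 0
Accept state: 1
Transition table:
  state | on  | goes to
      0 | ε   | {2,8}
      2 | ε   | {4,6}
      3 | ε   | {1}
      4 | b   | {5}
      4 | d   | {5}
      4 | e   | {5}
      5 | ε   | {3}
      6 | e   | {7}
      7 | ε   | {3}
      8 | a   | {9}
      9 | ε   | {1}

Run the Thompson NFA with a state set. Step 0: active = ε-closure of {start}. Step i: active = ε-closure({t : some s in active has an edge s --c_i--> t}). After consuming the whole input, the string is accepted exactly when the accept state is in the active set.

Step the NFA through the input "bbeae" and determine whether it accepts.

Answer: REJECT

Steps:
initial (ε-close {0}): {0,2,4,6,8}
'b' @ 1: {1,3,5}  [accepting]
'b' @ 2: {}  — state set empty
rest 'eae' ignored (set empty)
end set {} — state 1 not in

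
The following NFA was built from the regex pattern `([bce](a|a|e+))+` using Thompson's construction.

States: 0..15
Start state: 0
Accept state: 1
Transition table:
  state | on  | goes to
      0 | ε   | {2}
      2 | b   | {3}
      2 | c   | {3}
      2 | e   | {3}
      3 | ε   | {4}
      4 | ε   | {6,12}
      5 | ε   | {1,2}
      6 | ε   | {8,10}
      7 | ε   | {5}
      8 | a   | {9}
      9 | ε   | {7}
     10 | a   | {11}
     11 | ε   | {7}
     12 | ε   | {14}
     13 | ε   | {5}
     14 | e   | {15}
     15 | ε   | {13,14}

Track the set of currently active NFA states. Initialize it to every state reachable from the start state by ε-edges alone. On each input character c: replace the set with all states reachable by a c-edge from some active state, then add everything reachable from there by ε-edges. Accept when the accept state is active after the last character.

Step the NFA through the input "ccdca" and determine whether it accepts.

initial (ε-close {0}): {0,2}
'c' @ 1: {3,4,6,8,10,12,14}
'c' @ 2: {}  — dead — no transitions
rest 'dca' ignored (set empty)
after full input: {}  (accept=1 not in)

Answer: REJECT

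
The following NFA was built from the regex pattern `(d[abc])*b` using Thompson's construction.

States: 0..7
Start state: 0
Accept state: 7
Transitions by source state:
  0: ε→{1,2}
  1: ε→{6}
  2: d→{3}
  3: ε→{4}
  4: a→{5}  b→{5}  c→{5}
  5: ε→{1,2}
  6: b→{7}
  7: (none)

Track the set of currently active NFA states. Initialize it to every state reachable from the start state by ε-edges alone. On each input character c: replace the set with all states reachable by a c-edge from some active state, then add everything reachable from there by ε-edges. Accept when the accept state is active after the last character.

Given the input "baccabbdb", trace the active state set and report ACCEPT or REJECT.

initial (ε-close {0}): {0,1,2,6}
'b' @ 1: {7}  (accept∈set)
'a' @ 2: {}  — no active states
rest 'ccabbdb' ignored (set empty)
final: {}; accept 7 not in set

Answer: REJECT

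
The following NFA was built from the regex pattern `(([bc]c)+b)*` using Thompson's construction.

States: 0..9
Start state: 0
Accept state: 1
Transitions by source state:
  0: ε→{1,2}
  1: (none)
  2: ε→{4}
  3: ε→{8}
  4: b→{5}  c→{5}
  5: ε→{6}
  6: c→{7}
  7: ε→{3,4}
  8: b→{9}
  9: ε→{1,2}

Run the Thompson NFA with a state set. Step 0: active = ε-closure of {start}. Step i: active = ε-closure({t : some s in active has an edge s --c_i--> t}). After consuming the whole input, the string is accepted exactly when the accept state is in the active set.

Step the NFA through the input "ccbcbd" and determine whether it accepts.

S₀ = ε-closure({0}) = {0,1,2,4}
'c' @ 1: {5,6}
'c' @ 2: {3,4,7,8}
'b' @ 3: {1,2,4,5,6,9}  [accepting]
'c' @ 4: {3,4,5,6,7,8}
'b' @ 5: {1,2,4,5,6,9}  [accepting]
'd' @ 6: {}  — dead — no transitions
final: {}; accept 1 not in set

Answer: REJECT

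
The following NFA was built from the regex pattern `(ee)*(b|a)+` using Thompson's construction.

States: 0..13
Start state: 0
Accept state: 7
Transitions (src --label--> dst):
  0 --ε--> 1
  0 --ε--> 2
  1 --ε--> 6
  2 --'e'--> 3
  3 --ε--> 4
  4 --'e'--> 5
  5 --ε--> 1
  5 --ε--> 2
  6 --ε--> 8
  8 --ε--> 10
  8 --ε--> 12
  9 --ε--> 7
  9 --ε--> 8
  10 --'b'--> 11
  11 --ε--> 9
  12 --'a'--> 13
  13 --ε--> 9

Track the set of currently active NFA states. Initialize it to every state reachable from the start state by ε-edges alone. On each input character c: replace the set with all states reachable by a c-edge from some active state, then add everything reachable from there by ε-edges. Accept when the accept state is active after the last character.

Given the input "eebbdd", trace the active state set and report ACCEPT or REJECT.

Answer: REJECT

Derivation:
start: ε-closure({0}) = {0,1,2,6,8,10,12}
'e' @ 1: {3,4}
'e' @ 2: {1,2,5,6,8,10,12}
'b' @ 3: {7,8,9,10,11,12}  (accept∈set)
'b' @ 4: {7,8,9,10,11,12}  (accept∈set)
'd' @ 5: {}  — dead — no transitions
rest 'd' ignored (set empty)
after full input: {}  (accept=7 not in)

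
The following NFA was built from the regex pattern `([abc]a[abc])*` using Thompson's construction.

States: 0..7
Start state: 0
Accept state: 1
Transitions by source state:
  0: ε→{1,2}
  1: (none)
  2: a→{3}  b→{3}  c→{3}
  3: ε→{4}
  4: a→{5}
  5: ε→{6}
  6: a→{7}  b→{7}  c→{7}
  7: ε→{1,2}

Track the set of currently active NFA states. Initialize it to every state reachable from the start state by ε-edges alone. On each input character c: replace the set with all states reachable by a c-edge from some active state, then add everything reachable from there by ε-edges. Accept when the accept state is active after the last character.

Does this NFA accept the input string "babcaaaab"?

Answer: ACCEPT

Derivation:
initial (ε-close {0}): {0,1,2}
'b' @ 1: {3,4}
'a' @ 2: {5,6}
'b' @ 3: {1,2,7}  [accepting]
'c' @ 4: {3,4}
'a' @ 5: {5,6}
'a' @ 6: {1,2,7}  [accepting]
'a' @ 7: {3,4}
'a' @ 8: {5,6}
'b' @ 9: {1,2,7}  [accepting]
after full input: {1,2,7}  (accept=1 in)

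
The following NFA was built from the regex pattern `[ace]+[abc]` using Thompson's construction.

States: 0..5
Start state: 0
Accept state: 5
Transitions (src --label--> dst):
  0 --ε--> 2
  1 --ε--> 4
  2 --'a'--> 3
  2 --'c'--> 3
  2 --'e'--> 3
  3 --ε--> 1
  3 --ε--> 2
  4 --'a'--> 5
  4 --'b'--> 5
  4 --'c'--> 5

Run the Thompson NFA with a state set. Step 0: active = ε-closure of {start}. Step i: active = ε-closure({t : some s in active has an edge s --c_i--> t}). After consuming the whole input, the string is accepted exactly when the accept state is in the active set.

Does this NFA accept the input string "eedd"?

Answer: REJECT

Trace:
start: ε-closure({0}) = {0,2}
'e' @ 1: {1,2,3,4}
'e' @ 2: {1,2,3,4}
'd' @ 3: {}  — dead — no transitions
rest 'd' ignored (set empty)
end set {} — state 5 not in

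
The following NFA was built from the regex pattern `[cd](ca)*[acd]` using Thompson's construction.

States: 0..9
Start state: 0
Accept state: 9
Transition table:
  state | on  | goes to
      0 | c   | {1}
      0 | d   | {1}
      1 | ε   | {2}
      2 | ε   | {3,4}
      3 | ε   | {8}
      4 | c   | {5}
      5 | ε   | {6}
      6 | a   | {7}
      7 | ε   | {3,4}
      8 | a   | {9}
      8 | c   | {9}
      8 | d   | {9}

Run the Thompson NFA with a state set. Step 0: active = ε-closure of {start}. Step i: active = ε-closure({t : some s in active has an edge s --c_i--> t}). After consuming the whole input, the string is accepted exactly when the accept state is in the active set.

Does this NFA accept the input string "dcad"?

start: ε-closure({0}) = {0}
'd' @ 1: {1,2,3,4,8}
'c' @ 2: {5,6,9}  ✓accept
'a' @ 3: {3,4,7,8}
'd' @ 4: {9}  ✓accept
final: {9}; accept 9 in set

Answer: ACCEPT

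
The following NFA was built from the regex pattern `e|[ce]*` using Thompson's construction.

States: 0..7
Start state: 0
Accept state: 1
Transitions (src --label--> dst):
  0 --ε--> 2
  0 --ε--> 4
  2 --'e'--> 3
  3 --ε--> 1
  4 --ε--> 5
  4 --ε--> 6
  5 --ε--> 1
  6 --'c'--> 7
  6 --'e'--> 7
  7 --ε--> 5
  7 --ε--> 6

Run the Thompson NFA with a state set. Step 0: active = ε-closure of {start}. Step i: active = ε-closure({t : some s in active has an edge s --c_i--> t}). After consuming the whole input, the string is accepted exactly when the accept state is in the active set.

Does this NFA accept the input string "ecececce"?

Answer: ACCEPT

Trace:
start: ε-closure({0}) = {0,1,2,4,5,6}
'e' @ 1: {1,3,5,6,7}  (accept∈set)
'c' @ 2: {1,5,6,7}  (accept∈set)
'e' @ 3: {1,5,6,7}  (accept∈set)
'c' @ 4: {1,5,6,7}  (accept∈set)
'e' @ 5: {1,5,6,7}  (accept∈set)
'c' @ 6: {1,5,6,7}  (accept∈set)
'c' @ 7: {1,5,6,7}  (accept∈set)
'e' @ 8: {1,5,6,7}  (accept∈set)
end set {1,5,6,7} — state 1 in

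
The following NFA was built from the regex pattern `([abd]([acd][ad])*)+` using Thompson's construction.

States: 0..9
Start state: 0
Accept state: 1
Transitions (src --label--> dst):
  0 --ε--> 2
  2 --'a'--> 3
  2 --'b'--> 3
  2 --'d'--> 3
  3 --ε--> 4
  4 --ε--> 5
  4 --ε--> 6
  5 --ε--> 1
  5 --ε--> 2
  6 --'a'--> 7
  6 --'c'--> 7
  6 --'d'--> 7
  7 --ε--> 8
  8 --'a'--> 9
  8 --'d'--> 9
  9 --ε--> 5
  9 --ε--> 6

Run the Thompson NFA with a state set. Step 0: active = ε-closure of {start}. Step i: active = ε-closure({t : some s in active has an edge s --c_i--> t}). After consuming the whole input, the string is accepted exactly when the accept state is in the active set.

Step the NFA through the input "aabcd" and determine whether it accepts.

start: ε-closure({0}) = {0,2}
'a' @ 1: {1,2,3,4,5,6}  [accepting]
'a' @ 2: {1,2,3,4,5,6,7,8}  [accepting]
'b' @ 3: {1,2,3,4,5,6}  [accepting]
'c' @ 4: {7,8}
'd' @ 5: {1,2,5,6,9}  [accepting]
end set {1,2,5,6,9} — state 1 in

Answer: ACCEPT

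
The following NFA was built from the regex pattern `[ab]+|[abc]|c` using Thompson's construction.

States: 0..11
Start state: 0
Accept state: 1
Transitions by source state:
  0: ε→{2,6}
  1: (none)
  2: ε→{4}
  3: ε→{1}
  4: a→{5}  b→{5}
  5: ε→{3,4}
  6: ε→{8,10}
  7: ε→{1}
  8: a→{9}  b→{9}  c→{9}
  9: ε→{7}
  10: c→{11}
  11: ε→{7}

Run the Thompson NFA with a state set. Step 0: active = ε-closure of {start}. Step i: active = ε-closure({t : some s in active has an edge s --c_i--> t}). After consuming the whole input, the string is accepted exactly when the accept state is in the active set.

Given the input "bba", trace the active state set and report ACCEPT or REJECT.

Answer: ACCEPT

Derivation:
start: ε-closure({0}) = {0,2,4,6,8,10}
'b' @ 1: {1,3,4,5,7,9}  [accepting]
'b' @ 2: {1,3,4,5}  [accepting]
'a' @ 3: {1,3,4,5}  [accepting]
after full input: {1,3,4,5}  (accept=1 in)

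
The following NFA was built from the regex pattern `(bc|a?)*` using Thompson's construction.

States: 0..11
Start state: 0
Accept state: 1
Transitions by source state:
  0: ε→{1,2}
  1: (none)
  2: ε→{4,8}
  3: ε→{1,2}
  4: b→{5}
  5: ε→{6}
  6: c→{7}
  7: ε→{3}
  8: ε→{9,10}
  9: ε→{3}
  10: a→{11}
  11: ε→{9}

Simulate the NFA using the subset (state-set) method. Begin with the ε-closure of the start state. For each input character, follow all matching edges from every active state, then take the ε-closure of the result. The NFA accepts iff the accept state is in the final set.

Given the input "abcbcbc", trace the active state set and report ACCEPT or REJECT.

S₀ = ε-closure({0}) = {0,1,2,3,4,8,9,10}
'a' @ 1: {1,2,3,4,8,9,10,11}  (accept∈set)
'b' @ 2: {5,6}
'c' @ 3: {1,2,3,4,7,8,9,10}  (accept∈set)
'b' @ 4: {5,6}
'c' @ 5: {1,2,3,4,7,8,9,10}  (accept∈set)
'b' @ 6: {5,6}
'c' @ 7: {1,2,3,4,7,8,9,10}  (accept∈set)
final: {1,2,3,4,7,8,9,10}; accept 1 in set

Answer: ACCEPT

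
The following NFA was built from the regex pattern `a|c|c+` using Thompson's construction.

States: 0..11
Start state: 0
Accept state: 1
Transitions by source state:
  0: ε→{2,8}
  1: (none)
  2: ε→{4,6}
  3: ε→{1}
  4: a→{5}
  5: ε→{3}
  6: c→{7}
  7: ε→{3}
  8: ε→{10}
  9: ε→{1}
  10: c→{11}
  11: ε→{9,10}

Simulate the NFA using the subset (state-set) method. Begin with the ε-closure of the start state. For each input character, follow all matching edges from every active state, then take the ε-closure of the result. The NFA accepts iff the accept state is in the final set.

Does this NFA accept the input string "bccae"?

start: ε-closure({0}) = {0,2,4,6,8,10}
'b' @ 1: {}  — dead — no transitions
rest 'ccae' ignored (set empty)
after full input: {}  (accept=1 not in)

Answer: REJECT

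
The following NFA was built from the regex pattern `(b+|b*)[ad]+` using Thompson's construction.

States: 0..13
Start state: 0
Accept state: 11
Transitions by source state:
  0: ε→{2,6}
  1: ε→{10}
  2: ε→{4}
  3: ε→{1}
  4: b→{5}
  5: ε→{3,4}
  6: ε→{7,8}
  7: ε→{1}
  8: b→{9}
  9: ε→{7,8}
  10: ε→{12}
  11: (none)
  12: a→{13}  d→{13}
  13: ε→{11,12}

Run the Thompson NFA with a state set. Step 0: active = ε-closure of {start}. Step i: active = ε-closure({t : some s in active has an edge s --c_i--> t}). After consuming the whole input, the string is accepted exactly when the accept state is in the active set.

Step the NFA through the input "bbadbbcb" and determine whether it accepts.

Answer: REJECT

Steps:
start: ε-closure({0}) = {0,1,2,4,6,7,8,10,12}
'b' @ 1: {1,3,4,5,7,8,9,10,12}
'b' @ 2: {1,3,4,5,7,8,9,10,12}
'a' @ 3: {11,12,13}  ✓accept
'd' @ 4: {11,12,13}  ✓accept
'b' @ 5: {}  — no active states
rest 'bcb' ignored (set empty)
final: {}; accept 11 not in set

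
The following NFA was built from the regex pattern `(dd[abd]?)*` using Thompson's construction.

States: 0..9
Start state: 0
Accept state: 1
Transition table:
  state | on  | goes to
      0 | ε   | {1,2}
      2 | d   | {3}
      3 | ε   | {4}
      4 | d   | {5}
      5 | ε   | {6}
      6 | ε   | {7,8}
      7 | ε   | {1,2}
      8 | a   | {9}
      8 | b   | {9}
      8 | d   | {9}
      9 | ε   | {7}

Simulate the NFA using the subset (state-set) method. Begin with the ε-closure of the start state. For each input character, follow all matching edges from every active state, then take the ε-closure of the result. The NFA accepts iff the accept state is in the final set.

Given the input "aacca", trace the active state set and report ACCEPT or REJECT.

S₀ = ε-closure({0}) = {0,1,2}
'a' @ 1: {}  — state set empty
rest 'acca' ignored (set empty)
final: {}; accept 1 not in set

Answer: REJECT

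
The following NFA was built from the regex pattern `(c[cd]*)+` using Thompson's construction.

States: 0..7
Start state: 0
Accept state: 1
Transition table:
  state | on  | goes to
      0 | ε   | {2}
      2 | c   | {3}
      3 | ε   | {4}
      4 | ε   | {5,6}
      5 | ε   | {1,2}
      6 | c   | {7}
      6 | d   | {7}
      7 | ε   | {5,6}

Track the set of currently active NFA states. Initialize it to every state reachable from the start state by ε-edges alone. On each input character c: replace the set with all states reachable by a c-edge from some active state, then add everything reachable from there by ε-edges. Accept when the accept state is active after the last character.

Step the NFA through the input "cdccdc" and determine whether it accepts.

start: ε-closure({0}) = {0,2}
'c' @ 1: {1,2,3,4,5,6}  (accept∈set)
'd' @ 2: {1,2,5,6,7}  (accept∈set)
'c' @ 3: {1,2,3,4,5,6,7}  (accept∈set)
'c' @ 4: {1,2,3,4,5,6,7}  (accept∈set)
'd' @ 5: {1,2,5,6,7}  (accept∈set)
'c' @ 6: {1,2,3,4,5,6,7}  (accept∈set)
final: {1,2,3,4,5,6,7}; accept 1 in set

Answer: ACCEPT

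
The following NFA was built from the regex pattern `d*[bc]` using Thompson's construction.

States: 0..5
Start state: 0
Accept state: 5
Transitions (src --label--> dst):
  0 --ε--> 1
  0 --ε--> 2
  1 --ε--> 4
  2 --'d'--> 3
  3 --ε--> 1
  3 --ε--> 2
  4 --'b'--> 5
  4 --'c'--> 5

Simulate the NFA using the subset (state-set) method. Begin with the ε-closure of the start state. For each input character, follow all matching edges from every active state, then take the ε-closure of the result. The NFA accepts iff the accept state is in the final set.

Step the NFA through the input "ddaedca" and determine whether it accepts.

Answer: REJECT

Trace:
initial (ε-close {0}): {0,1,2,4}
'd' @ 1: {1,2,3,4}
'd' @ 2: {1,2,3,4}
'a' @ 3: {}  — dead — no transitions
rest 'edca' ignored (set empty)
after full input: {}  (accept=5 not in)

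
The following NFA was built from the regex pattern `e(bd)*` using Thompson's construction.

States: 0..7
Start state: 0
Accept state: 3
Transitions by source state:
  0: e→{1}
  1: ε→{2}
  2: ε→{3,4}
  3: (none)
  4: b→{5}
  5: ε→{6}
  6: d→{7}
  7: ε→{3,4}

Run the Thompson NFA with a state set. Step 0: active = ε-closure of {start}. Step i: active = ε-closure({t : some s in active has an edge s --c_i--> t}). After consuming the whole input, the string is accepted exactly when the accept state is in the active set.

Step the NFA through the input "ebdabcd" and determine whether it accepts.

start: ε-closure({0}) = {0}
'e' @ 1: {1,2,3,4}  (accept∈set)
'b' @ 2: {5,6}
'd' @ 3: {3,4,7}  (accept∈set)
'a' @ 4: {}  — state set empty
rest 'bcd' ignored (set empty)
final: {}; accept 3 not in set

Answer: REJECT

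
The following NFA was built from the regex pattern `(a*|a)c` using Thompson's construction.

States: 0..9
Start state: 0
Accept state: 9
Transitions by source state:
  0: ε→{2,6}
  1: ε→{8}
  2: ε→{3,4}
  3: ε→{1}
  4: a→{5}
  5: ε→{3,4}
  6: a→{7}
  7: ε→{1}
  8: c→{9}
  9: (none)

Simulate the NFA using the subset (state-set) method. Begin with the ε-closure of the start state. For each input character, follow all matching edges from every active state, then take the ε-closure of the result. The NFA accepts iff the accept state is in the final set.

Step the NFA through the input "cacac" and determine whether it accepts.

start: ε-closure({0}) = {0,1,2,3,4,6,8}
'c' @ 1: {9}  (accept∈set)
'a' @ 2: {}  — state set empty
rest 'cac' ignored (set empty)
final: {}; accept 9 not in set

Answer: REJECT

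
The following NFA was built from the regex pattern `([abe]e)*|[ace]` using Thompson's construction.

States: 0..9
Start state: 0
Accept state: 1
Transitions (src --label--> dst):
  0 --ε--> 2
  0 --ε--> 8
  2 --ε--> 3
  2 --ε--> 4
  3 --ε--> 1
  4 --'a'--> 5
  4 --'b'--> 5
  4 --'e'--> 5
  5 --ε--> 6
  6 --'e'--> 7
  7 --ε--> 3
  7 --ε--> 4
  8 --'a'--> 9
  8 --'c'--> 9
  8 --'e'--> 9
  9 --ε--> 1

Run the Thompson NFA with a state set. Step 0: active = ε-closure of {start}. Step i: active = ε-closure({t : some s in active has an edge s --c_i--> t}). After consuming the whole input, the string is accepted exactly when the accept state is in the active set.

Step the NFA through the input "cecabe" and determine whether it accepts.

Answer: REJECT

Steps:
start: ε-closure({0}) = {0,1,2,3,4,8}
'c' @ 1: {1,9}  ✓accept
'e' @ 2: {}  — dead — no transitions
rest 'cabe' ignored (set empty)
end set {} — state 1 not in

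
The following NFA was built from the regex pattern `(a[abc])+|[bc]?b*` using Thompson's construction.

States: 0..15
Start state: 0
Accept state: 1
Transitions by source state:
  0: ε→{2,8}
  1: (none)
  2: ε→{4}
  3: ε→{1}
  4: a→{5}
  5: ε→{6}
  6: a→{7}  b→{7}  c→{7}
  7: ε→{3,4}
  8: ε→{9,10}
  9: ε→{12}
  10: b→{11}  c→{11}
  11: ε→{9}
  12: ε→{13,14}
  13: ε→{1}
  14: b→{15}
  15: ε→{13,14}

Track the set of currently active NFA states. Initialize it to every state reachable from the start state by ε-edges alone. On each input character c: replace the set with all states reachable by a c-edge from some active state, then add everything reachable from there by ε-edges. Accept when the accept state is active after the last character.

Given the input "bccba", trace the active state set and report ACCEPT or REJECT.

S₀ = ε-closure({0}) = {0,1,2,4,8,9,10,12,13,14}
'b' @ 1: {1,9,11,12,13,14,15}  ✓accept
'c' @ 2: {}  — state set empty
rest 'cba' ignored (set empty)
after full input: {}  (accept=1 not in)

Answer: REJECT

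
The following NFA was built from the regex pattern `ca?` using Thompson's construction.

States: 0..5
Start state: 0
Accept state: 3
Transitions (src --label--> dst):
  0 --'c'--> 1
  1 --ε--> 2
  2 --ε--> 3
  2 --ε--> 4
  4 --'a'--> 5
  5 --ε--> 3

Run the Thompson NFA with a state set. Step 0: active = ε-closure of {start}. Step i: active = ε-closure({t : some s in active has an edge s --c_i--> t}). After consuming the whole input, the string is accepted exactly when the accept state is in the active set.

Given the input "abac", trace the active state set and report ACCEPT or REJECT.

initial (ε-close {0}): {0}
'a' @ 1: {}  — dead — no transitions
rest 'bac' ignored (set empty)
end set {} — state 3 not in

Answer: REJECT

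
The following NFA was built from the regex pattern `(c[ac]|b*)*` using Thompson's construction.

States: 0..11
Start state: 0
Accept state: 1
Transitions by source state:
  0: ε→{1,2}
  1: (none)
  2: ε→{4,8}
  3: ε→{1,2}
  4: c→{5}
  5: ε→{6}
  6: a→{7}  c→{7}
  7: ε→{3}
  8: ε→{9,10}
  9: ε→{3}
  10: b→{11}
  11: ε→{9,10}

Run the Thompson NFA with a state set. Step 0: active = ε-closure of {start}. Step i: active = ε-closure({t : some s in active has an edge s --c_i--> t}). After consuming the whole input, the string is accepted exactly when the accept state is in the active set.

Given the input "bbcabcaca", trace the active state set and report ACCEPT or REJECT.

Answer: ACCEPT

Trace:
start: ε-closure({0}) = {0,1,2,3,4,8,9,10}
'b' @ 1: {1,2,3,4,8,9,10,11}  (accept∈set)
'b' @ 2: {1,2,3,4,8,9,10,11}  (accept∈set)
'c' @ 3: {5,6}
'a' @ 4: {1,2,3,4,7,8,9,10}  (accept∈set)
'b' @ 5: {1,2,3,4,8,9,10,11}  (accept∈set)
'c' @ 6: {5,6}
'a' @ 7: {1,2,3,4,7,8,9,10}  (accept∈set)
'c' @ 8: {5,6}
'a' @ 9: {1,2,3,4,7,8,9,10}  (accept∈set)
after full input: {1,2,3,4,7,8,9,10}  (accept=1 in)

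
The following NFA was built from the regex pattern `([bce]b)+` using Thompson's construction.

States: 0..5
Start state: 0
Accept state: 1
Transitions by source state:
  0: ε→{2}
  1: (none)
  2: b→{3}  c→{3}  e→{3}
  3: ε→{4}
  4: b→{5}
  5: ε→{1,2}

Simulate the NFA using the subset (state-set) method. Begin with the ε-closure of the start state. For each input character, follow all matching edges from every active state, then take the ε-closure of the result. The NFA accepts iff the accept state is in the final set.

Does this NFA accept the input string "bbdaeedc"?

Answer: REJECT

Steps:
start: ε-closure({0}) = {0,2}
'b' @ 1: {3,4}
'b' @ 2: {1,2,5}  ✓accept
'd' @ 3: {}  — state set empty
rest 'aeedc' ignored (set empty)
final: {}; accept 1 not in set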